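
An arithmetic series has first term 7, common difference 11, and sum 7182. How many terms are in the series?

Using S = n/2 × [2a + (n-1)d]
7182 = n/2 × [2(7) + (n-1)(11)]
7182 = n/2 × [14 + 11n - 11]
14364 = n × [3 + 11n]
11n² + (3)n - 14364 = 0
Discriminant: Δ = (3)² - 4(11)(-14364) = 9 + 632016 = 632025
√Δ = 795
n = [-(3) + √Δ] / (2·11) = (-3 + 795) / 22 = 792 / 22 = 36
(The negative root is discarded since n must be a positive integer.)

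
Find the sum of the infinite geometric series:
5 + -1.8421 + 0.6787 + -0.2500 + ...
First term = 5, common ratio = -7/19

For |r| < 1, S = a / (1 - r)
S = 5 / (1 - (-7/19))
S = 5 / (26/19)
S = 95/26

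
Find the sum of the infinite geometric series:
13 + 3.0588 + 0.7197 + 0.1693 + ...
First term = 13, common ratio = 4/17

For |r| < 1, S = a / (1 - r)
S = 13 / (1 - (4/17))
S = 13 / (13/17)
S = 17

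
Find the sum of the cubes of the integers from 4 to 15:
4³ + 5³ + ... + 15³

Use ∑_{k=1}^{n} k³ = [n(n+1)/2]², then subtract the first 3 terms.
∑_{k=1}^{15} k³ = [15×16/2]² = 120² = 14400
∑_{k=1}^{3} k³ = [3×4/2]² = 6² = 36
∑_{k=4}^{15} k³ = 14400 - 36 = 14364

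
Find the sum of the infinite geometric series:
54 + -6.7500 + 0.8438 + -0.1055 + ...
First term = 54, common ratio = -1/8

For |r| < 1, S = a / (1 - r)
S = 54 / (1 - (-1/8))
S = 54 / (9/8)
S = 48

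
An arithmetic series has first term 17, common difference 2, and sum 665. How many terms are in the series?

Using S = n/2 × [2a + (n-1)d]
665 = n/2 × [2(17) + (n-1)(2)]
665 = n/2 × [34 + 2n - 2]
1330 = n × [32 + 2n]
2n² + (32)n - 1330 = 0
Discriminant: Δ = (32)² - 4(2)(-1330) = 1024 + 10640 = 11664
√Δ = 108
n = [-(32) + √Δ] / (2·2) = (-32 + 108) / 4 = 76 / 4 = 19
(The negative root is discarded since n must be a positive integer.)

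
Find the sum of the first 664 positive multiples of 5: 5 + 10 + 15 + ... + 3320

Factor out 5: = 5(1 + 2 + ... + 664) = 5 × n(n+1)/2
= 5 × 664×665/2
= 5 × 220780
= 1103900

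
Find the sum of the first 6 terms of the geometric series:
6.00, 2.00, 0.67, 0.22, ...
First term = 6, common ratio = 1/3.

Sₙ = a(1 - rⁿ) / (1 - r)
S_6 = 6(1 - (1/3)^6) / (1 - (1/3))
S_6 = 6(1 - (1/729)) / (2/3)
S_6 = 728/81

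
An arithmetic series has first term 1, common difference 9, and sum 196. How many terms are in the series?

Using S = n/2 × [2a + (n-1)d]
196 = n/2 × [2(1) + (n-1)(9)]
196 = n/2 × [2 + 9n - 9]
392 = n × [-7 + 9n]
9n² + (-7)n - 392 = 0
Discriminant: Δ = (-7)² - 4(9)(-392) = 49 + 14112 = 14161
√Δ = 119
n = [-(-7) + √Δ] / (2·9) = (7 + 119) / 18 = 126 / 18 = 7
(The negative root is discarded since n must be a positive integer.)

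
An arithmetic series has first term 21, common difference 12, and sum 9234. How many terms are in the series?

Using S = n/2 × [2a + (n-1)d]
9234 = n/2 × [2(21) + (n-1)(12)]
9234 = n/2 × [42 + 12n - 12]
18468 = n × [30 + 12n]
12n² + (30)n - 18468 = 0
Discriminant: Δ = (30)² - 4(12)(-18468) = 900 + 886464 = 887364
√Δ = 942
n = [-(30) + √Δ] / (2·12) = (-30 + 942) / 24 = 912 / 24 = 38
(The negative root is discarded since n must be a positive integer.)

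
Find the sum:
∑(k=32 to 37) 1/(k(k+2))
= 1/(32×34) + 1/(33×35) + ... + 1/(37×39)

Partial fractions: 1/(k(k+2)) = (1/2)[1/k - 1/(k+2)]
Telescoping leaves the first two and last two terms:
= (1/2)[1/32 + 1/33 - 1/38 - 1/39]
= 2503/521664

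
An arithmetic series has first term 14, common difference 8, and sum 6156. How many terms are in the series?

Using S = n/2 × [2a + (n-1)d]
6156 = n/2 × [2(14) + (n-1)(8)]
6156 = n/2 × [28 + 8n - 8]
12312 = n × [20 + 8n]
8n² + (20)n - 12312 = 0
Discriminant: Δ = (20)² - 4(8)(-12312) = 400 + 393984 = 394384
√Δ = 628
n = [-(20) + √Δ] / (2·8) = (-20 + 628) / 16 = 608 / 16 = 38
(The negative root is discarded since n must be a positive integer.)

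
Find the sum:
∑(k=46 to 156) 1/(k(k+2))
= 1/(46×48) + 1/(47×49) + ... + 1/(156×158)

Partial fractions: 1/(k(k+2)) = (1/2)[1/k - 1/(k+2)]
Telescoping leaves the first two and last two terms:
= (1/2)[1/46 + 1/47 - 1/157 - 1/158]
= 203241/13407643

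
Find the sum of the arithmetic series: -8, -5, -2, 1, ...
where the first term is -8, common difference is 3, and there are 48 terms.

Sₙ = n/2 × (first + last)
Last term = a + (n-1)d = -8 + (48-1)×3 = 133
S_48 = 48/2 × (-8 + 133)
S_48 = 48/2 × 125 = 3000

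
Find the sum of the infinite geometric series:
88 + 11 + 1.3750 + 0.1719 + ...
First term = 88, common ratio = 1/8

For |r| < 1, S = a / (1 - r)
S = 88 / (1 - (1/8))
S = 88 / (7/8)
S = 704/7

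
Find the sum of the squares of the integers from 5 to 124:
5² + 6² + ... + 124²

Use ∑_{k=1}^{n} k² = n(n+1)(2n+1)/6, then subtract the first 4 terms.
∑_{k=1}^{124} k² = 124×125×249/6 = 643250
∑_{k=1}^{4} k² = 4×5×9/6 = 30
∑_{k=5}^{124} k² = 643250 - 30 = 643220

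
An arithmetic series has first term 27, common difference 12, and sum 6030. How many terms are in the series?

Using S = n/2 × [2a + (n-1)d]
6030 = n/2 × [2(27) + (n-1)(12)]
6030 = n/2 × [54 + 12n - 12]
12060 = n × [42 + 12n]
12n² + (42)n - 12060 = 0
Discriminant: Δ = (42)² - 4(12)(-12060) = 1764 + 578880 = 580644
√Δ = 762
n = [-(42) + √Δ] / (2·12) = (-42 + 762) / 24 = 720 / 24 = 30
(The negative root is discarded since n must be a positive integer.)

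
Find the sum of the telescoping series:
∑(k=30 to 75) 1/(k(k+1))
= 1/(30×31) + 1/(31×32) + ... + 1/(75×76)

Partial fractions: 1/(k(k+1)) = 1/k - 1/(k+1)
The series telescopes:
= (1/30 - 1/31) + (1/31 - 1/32) + ... + (1/75 - 1/76)
= 1/30 - 1/76
= 23/1140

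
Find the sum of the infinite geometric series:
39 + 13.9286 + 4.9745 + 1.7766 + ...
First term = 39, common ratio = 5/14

For |r| < 1, S = a / (1 - r)
S = 39 / (1 - (5/14))
S = 39 / (9/14)
S = 182/3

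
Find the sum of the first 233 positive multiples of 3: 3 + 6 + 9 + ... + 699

Factor out 3: = 3(1 + 2 + ... + 233) = 3 × n(n+1)/2
= 3 × 233×234/2
= 3 × 27261
= 81783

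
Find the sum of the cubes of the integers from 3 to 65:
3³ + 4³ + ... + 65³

Use ∑_{k=1}^{n} k³ = [n(n+1)/2]², then subtract the first 2 terms.
∑_{k=1}^{65} k³ = [65×66/2]² = 2145² = 4601025
∑_{k=1}^{2} k³ = [2×3/2]² = 3² = 9
∑_{k=3}^{65} k³ = 4601025 - 9 = 4601016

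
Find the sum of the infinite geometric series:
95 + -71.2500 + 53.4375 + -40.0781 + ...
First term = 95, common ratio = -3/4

For |r| < 1, S = a / (1 - r)
S = 95 / (1 - (-3/4))
S = 95 / (7/4)
S = 380/7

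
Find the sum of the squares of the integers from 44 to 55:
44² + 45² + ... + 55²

Use ∑_{k=1}^{n} k² = n(n+1)(2n+1)/6, then subtract the first 43 terms.
∑_{k=1}^{55} k² = 55×56×111/6 = 56980
∑_{k=1}^{43} k² = 43×44×87/6 = 27434
∑_{k=44}^{55} k² = 56980 - 27434 = 29546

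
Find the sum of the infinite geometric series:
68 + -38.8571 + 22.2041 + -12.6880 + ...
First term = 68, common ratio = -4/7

For |r| < 1, S = a / (1 - r)
S = 68 / (1 - (-4/7))
S = 68 / (11/7)
S = 476/11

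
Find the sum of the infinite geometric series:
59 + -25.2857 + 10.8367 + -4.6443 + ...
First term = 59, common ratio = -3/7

For |r| < 1, S = a / (1 - r)
S = 59 / (1 - (-3/7))
S = 59 / (10/7)
S = 413/10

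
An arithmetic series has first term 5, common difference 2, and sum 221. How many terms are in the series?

Using S = n/2 × [2a + (n-1)d]
221 = n/2 × [2(5) + (n-1)(2)]
221 = n/2 × [10 + 2n - 2]
442 = n × [8 + 2n]
2n² + (8)n - 442 = 0
Discriminant: Δ = (8)² - 4(2)(-442) = 64 + 3536 = 3600
√Δ = 60
n = [-(8) + √Δ] / (2·2) = (-8 + 60) / 4 = 52 / 4 = 13
(The negative root is discarded since n must be a positive integer.)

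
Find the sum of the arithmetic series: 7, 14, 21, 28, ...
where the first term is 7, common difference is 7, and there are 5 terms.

Sₙ = n/2 × (first + last)
Last term = a + (n-1)d = 7 + (5-1)×7 = 35
S_5 = 5/2 × (7 + 35)
S_5 = 5/2 × 42 = 105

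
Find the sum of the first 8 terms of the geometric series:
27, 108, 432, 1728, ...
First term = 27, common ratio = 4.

Sₙ = a(1 - rⁿ) / (1 - r)
S_8 = 27(1 - 4^8) / (1 - 4)
S_8 = 27(1 - 65536) / (-3)
S_8 = 589815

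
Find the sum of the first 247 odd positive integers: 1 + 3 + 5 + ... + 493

Sum of first n odd numbers = n²
= 247²
= 61009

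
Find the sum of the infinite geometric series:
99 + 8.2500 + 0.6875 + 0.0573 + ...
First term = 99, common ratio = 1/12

For |r| < 1, S = a / (1 - r)
S = 99 / (1 - (1/12))
S = 99 / (11/12)
S = 108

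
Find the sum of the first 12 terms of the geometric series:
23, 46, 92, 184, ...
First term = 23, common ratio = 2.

Sₙ = a(1 - rⁿ) / (1 - r)
S_12 = 23(1 - 2^12) / (1 - 2)
S_12 = 23(1 - 4096) / (-1)
S_12 = 94185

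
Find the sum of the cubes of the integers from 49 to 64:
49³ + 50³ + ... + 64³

Use ∑_{k=1}^{n} k³ = [n(n+1)/2]², then subtract the first 48 terms.
∑_{k=1}^{64} k³ = [64×65/2]² = 2080² = 4326400
∑_{k=1}^{48} k³ = [48×49/2]² = 1176² = 1382976
∑_{k=49}^{64} k³ = 4326400 - 1382976 = 2943424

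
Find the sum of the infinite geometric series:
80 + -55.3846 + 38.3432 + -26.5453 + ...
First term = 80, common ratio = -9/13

For |r| < 1, S = a / (1 - r)
S = 80 / (1 - (-9/13))
S = 80 / (22/13)
S = 520/11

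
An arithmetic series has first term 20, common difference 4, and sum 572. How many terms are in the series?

Using S = n/2 × [2a + (n-1)d]
572 = n/2 × [2(20) + (n-1)(4)]
572 = n/2 × [40 + 4n - 4]
1144 = n × [36 + 4n]
4n² + (36)n - 1144 = 0
Discriminant: Δ = (36)² - 4(4)(-1144) = 1296 + 18304 = 19600
√Δ = 140
n = [-(36) + √Δ] / (2·4) = (-36 + 140) / 8 = 104 / 8 = 13
(The negative root is discarded since n must be a positive integer.)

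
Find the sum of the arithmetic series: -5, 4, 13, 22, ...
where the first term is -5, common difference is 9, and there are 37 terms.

Sₙ = n/2 × (first + last)
Last term = a + (n-1)d = -5 + (37-1)×9 = 319
S_37 = 37/2 × (-5 + 319)
S_37 = 37/2 × 314 = 5809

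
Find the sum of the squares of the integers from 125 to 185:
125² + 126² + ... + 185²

Use ∑_{k=1}^{n} k² = n(n+1)(2n+1)/6, then subtract the first 124 terms.
∑_{k=1}^{185} k² = 185×186×371/6 = 2127685
∑_{k=1}^{124} k² = 124×125×249/6 = 643250
∑_{k=125}^{185} k² = 2127685 - 643250 = 1484435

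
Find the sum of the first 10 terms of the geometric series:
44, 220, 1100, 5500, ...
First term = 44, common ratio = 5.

Sₙ = a(1 - rⁿ) / (1 - r)
S_10 = 44(1 - 5^10) / (1 - 5)
S_10 = 44(1 - 9765625) / (-4)
S_10 = 107421864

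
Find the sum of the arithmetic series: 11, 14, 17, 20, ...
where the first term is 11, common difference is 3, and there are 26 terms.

Sₙ = n/2 × (first + last)
Last term = a + (n-1)d = 11 + (26-1)×3 = 86
S_26 = 26/2 × (11 + 86)
S_26 = 26/2 × 97 = 1261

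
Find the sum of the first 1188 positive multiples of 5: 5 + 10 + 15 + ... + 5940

Factor out 5: = 5(1 + 2 + ... + 1188) = 5 × n(n+1)/2
= 5 × 1188×1189/2
= 5 × 706266
= 3531330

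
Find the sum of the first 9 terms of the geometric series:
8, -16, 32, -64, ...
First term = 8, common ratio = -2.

Sₙ = a(1 - rⁿ) / (1 - r)
S_9 = 8(1 - (-2)^9) / (1 - (-2))
S_9 = 8(1 - (-512)) / (3)
S_9 = 1368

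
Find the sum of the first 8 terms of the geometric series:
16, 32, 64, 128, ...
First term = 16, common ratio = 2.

Sₙ = a(1 - rⁿ) / (1 - r)
S_8 = 16(1 - 2^8) / (1 - 2)
S_8 = 16(1 - 256) / (-1)
S_8 = 4080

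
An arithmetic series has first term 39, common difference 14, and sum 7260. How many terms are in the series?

Using S = n/2 × [2a + (n-1)d]
7260 = n/2 × [2(39) + (n-1)(14)]
7260 = n/2 × [78 + 14n - 14]
14520 = n × [64 + 14n]
14n² + (64)n - 14520 = 0
Discriminant: Δ = (64)² - 4(14)(-14520) = 4096 + 813120 = 817216
√Δ = 904
n = [-(64) + √Δ] / (2·14) = (-64 + 904) / 28 = 840 / 28 = 30
(The negative root is discarded since n must be a positive integer.)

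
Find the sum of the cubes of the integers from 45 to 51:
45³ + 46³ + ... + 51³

Use ∑_{k=1}^{n} k³ = [n(n+1)/2]², then subtract the first 44 terms.
∑_{k=1}^{51} k³ = [51×52/2]² = 1326² = 1758276
∑_{k=1}^{44} k³ = [44×45/2]² = 990² = 980100
∑_{k=45}^{51} k³ = 1758276 - 980100 = 778176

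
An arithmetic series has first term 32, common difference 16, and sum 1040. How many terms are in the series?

Using S = n/2 × [2a + (n-1)d]
1040 = n/2 × [2(32) + (n-1)(16)]
1040 = n/2 × [64 + 16n - 16]
2080 = n × [48 + 16n]
16n² + (48)n - 2080 = 0
Discriminant: Δ = (48)² - 4(16)(-2080) = 2304 + 133120 = 135424
√Δ = 368
n = [-(48) + √Δ] / (2·16) = (-48 + 368) / 32 = 320 / 32 = 10
(The negative root is discarded since n must be a positive integer.)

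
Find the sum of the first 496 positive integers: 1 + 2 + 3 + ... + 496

Formula: ∑k = n(n+1)/2
= 496×497/2
= 246512/2
= 123256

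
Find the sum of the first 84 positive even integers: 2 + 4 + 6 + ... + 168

Sum of first n even numbers = n(n+1)
= 84×85
= 7140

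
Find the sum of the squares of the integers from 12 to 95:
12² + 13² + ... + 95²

Use ∑_{k=1}^{n} k² = n(n+1)(2n+1)/6, then subtract the first 11 terms.
∑_{k=1}^{95} k² = 95×96×191/6 = 290320
∑_{k=1}^{11} k² = 11×12×23/6 = 506
∑_{k=12}^{95} k² = 290320 - 506 = 289814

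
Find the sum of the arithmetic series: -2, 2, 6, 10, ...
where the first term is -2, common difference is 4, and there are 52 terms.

Sₙ = n/2 × (first + last)
Last term = a + (n-1)d = -2 + (52-1)×4 = 202
S_52 = 52/2 × (-2 + 202)
S_52 = 52/2 × 200 = 5200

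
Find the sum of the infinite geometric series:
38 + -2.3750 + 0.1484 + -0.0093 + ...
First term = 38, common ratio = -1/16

For |r| < 1, S = a / (1 - r)
S = 38 / (1 - (-1/16))
S = 38 / (17/16)
S = 608/17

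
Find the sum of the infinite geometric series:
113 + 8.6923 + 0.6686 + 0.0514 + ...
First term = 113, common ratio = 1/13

For |r| < 1, S = a / (1 - r)
S = 113 / (1 - (1/13))
S = 113 / (12/13)
S = 1469/12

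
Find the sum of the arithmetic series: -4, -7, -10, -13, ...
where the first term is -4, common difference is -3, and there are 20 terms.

Sₙ = n/2 × (first + last)
Last term = a + (n-1)d = -4 + (20-1)×(-3) = -61
S_20 = 20/2 × (-4 + (-61))
S_20 = 20/2 × (-65) = -650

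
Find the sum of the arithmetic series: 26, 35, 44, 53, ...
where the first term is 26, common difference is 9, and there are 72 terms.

Sₙ = n/2 × (first + last)
Last term = a + (n-1)d = 26 + (72-1)×9 = 665
S_72 = 72/2 × (26 + 665)
S_72 = 72/2 × 691 = 24876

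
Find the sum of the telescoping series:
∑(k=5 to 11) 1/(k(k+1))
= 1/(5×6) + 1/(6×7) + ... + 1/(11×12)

Partial fractions: 1/(k(k+1)) = 1/k - 1/(k+1)
The series telescopes:
= (1/5 - 1/6) + (1/6 - 1/7) + ... + (1/11 - 1/12)
= 1/5 - 1/12
= 7/60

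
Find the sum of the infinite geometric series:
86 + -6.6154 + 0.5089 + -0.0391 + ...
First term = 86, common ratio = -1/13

For |r| < 1, S = a / (1 - r)
S = 86 / (1 - (-1/13))
S = 86 / (14/13)
S = 559/7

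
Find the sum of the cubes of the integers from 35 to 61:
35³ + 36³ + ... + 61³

Use ∑_{k=1}^{n} k³ = [n(n+1)/2]², then subtract the first 34 terms.
∑_{k=1}^{61} k³ = [61×62/2]² = 1891² = 3575881
∑_{k=1}^{34} k³ = [34×35/2]² = 595² = 354025
∑_{k=35}^{61} k³ = 3575881 - 354025 = 3221856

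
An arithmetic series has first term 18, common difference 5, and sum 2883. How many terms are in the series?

Using S = n/2 × [2a + (n-1)d]
2883 = n/2 × [2(18) + (n-1)(5)]
2883 = n/2 × [36 + 5n - 5]
5766 = n × [31 + 5n]
5n² + (31)n - 5766 = 0
Discriminant: Δ = (31)² - 4(5)(-5766) = 961 + 115320 = 116281
√Δ = 341
n = [-(31) + √Δ] / (2·5) = (-31 + 341) / 10 = 310 / 10 = 31
(The negative root is discarded since n must be a positive integer.)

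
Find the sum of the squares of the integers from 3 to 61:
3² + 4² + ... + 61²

Use ∑_{k=1}^{n} k² = n(n+1)(2n+1)/6, then subtract the first 2 terms.
∑_{k=1}^{61} k² = 61×62×123/6 = 77531
∑_{k=1}^{2} k² = 2×3×5/6 = 5
∑_{k=3}^{61} k² = 77531 - 5 = 77526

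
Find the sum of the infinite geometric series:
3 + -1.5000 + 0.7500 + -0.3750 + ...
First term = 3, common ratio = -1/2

For |r| < 1, S = a / (1 - r)
S = 3 / (1 - (-1/2))
S = 3 / (3/2)
S = 2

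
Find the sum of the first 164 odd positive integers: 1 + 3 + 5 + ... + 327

Sum of first n odd numbers = n²
= 164²
= 26896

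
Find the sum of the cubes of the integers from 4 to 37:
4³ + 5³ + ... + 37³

Use ∑_{k=1}^{n} k³ = [n(n+1)/2]², then subtract the first 3 terms.
∑_{k=1}^{37} k³ = [37×38/2]² = 703² = 494209
∑_{k=1}^{3} k³ = [3×4/2]² = 6² = 36
∑_{k=4}^{37} k³ = 494209 - 36 = 494173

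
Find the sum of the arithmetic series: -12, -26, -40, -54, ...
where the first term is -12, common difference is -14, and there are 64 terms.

Sₙ = n/2 × (first + last)
Last term = a + (n-1)d = -12 + (64-1)×(-14) = -894
S_64 = 64/2 × (-12 + (-894))
S_64 = 64/2 × (-906) = -28992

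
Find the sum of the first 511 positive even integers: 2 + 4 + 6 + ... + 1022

Sum of first n even numbers = n(n+1)
= 511×512
= 261632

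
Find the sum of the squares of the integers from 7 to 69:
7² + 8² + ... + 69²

Use ∑_{k=1}^{n} k² = n(n+1)(2n+1)/6, then subtract the first 6 terms.
∑_{k=1}^{69} k² = 69×70×139/6 = 111895
∑_{k=1}^{6} k² = 6×7×13/6 = 91
∑_{k=7}^{69} k² = 111895 - 91 = 111804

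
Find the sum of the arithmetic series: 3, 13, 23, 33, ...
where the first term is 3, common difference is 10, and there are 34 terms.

Sₙ = n/2 × (first + last)
Last term = a + (n-1)d = 3 + (34-1)×10 = 333
S_34 = 34/2 × (3 + 333)
S_34 = 34/2 × 336 = 5712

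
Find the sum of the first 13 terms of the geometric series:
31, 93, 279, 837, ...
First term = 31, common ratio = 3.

Sₙ = a(1 - rⁿ) / (1 - r)
S_13 = 31(1 - 3^13) / (1 - 3)
S_13 = 31(1 - 1594323) / (-2)
S_13 = 24711991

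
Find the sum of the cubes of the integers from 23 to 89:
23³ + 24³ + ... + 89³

Use ∑_{k=1}^{n} k³ = [n(n+1)/2]², then subtract the first 22 terms.
∑_{k=1}^{89} k³ = [89×90/2]² = 4005² = 16040025
∑_{k=1}^{22} k³ = [22×23/2]² = 253² = 64009
∑_{k=23}^{89} k³ = 16040025 - 64009 = 15976016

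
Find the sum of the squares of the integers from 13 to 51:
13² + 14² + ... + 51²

Use ∑_{k=1}^{n} k² = n(n+1)(2n+1)/6, then subtract the first 12 terms.
∑_{k=1}^{51} k² = 51×52×103/6 = 45526
∑_{k=1}^{12} k² = 12×13×25/6 = 650
∑_{k=13}^{51} k² = 45526 - 650 = 44876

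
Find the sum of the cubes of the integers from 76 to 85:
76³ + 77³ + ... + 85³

Use ∑_{k=1}^{n} k³ = [n(n+1)/2]², then subtract the first 75 terms.
∑_{k=1}^{85} k³ = [85×86/2]² = 3655² = 13359025
∑_{k=1}^{75} k³ = [75×76/2]² = 2850² = 8122500
∑_{k=76}^{85} k³ = 13359025 - 8122500 = 5236525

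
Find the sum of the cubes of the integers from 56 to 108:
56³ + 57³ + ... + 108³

Use ∑_{k=1}^{n} k³ = [n(n+1)/2]², then subtract the first 55 terms.
∑_{k=1}^{108} k³ = [108×109/2]² = 5886² = 34644996
∑_{k=1}^{55} k³ = [55×56/2]² = 1540² = 2371600
∑_{k=56}^{108} k³ = 34644996 - 2371600 = 32273396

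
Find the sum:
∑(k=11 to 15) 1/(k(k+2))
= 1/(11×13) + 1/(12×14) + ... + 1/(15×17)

Partial fractions: 1/(k(k+2)) = (1/2)[1/k - 1/(k+2)]
Telescoping leaves the first two and last two terms:
= (1/2)[1/11 + 1/12 - 1/16 - 1/17]
= 475/17952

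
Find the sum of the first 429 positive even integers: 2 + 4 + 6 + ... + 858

Sum of first n even numbers = n(n+1)
= 429×430
= 184470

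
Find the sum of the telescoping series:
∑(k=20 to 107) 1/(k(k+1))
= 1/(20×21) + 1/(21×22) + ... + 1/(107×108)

Partial fractions: 1/(k(k+1)) = 1/k - 1/(k+1)
The series telescopes:
= (1/20 - 1/21) + (1/21 - 1/22) + ... + (1/107 - 1/108)
= 1/20 - 1/108
= 11/270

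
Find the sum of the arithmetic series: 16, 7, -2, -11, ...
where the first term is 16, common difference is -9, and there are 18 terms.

Sₙ = n/2 × (first + last)
Last term = a + (n-1)d = 16 + (18-1)×(-9) = -137
S_18 = 18/2 × (16 + (-137))
S_18 = 18/2 × (-121) = -1089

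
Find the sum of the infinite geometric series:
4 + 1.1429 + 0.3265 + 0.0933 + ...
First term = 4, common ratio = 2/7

For |r| < 1, S = a / (1 - r)
S = 4 / (1 - (2/7))
S = 4 / (5/7)
S = 28/5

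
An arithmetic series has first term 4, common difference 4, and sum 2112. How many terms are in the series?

Using S = n/2 × [2a + (n-1)d]
2112 = n/2 × [2(4) + (n-1)(4)]
2112 = n/2 × [8 + 4n - 4]
4224 = n × [4 + 4n]
4n² + (4)n - 4224 = 0
Discriminant: Δ = (4)² - 4(4)(-4224) = 16 + 67584 = 67600
√Δ = 260
n = [-(4) + √Δ] / (2·4) = (-4 + 260) / 8 = 256 / 8 = 32
(The negative root is discarded since n must be a positive integer.)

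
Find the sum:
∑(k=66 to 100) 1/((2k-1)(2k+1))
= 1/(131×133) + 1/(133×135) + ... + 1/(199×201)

Partial fractions: 1/((2k-1)(2k+1)) = (1/2)[1/(2k-1) - 1/(2k+1)]
The series telescopes:
= (1/2)[1/131 - 1/201]
= 35/26331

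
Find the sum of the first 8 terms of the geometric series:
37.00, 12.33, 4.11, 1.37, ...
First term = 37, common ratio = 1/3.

Sₙ = a(1 - rⁿ) / (1 - r)
S_8 = 37(1 - (1/3)^8) / (1 - (1/3))
S_8 = 37(1 - (1/6561)) / (2/3)
S_8 = 121360/2187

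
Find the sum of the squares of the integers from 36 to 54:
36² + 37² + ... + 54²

Use ∑_{k=1}^{n} k² = n(n+1)(2n+1)/6, then subtract the first 35 terms.
∑_{k=1}^{54} k² = 54×55×109/6 = 53955
∑_{k=1}^{35} k² = 35×36×71/6 = 14910
∑_{k=36}^{54} k² = 53955 - 14910 = 39045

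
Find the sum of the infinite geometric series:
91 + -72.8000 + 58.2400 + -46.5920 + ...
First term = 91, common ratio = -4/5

For |r| < 1, S = a / (1 - r)
S = 91 / (1 - (-4/5))
S = 91 / (9/5)
S = 455/9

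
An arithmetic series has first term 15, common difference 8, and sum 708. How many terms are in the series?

Using S = n/2 × [2a + (n-1)d]
708 = n/2 × [2(15) + (n-1)(8)]
708 = n/2 × [30 + 8n - 8]
1416 = n × [22 + 8n]
8n² + (22)n - 1416 = 0
Discriminant: Δ = (22)² - 4(8)(-1416) = 484 + 45312 = 45796
√Δ = 214
n = [-(22) + √Δ] / (2·8) = (-22 + 214) / 16 = 192 / 16 = 12
(The negative root is discarded since n must be a positive integer.)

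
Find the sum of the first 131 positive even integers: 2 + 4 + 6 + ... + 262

Sum of first n even numbers = n(n+1)
= 131×132
= 17292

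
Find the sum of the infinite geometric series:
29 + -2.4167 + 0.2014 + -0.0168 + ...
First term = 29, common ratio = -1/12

For |r| < 1, S = a / (1 - r)
S = 29 / (1 - (-1/12))
S = 29 / (13/12)
S = 348/13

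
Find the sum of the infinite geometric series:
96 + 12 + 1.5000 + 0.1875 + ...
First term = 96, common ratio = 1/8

For |r| < 1, S = a / (1 - r)
S = 96 / (1 - (1/8))
S = 96 / (7/8)
S = 768/7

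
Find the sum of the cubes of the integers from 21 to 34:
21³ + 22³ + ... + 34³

Use ∑_{k=1}^{n} k³ = [n(n+1)/2]², then subtract the first 20 terms.
∑_{k=1}^{34} k³ = [34×35/2]² = 595² = 354025
∑_{k=1}^{20} k³ = [20×21/2]² = 210² = 44100
∑_{k=21}^{34} k³ = 354025 - 44100 = 309925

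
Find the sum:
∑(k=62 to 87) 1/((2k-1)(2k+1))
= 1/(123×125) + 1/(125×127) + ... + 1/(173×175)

Partial fractions: 1/((2k-1)(2k+1)) = (1/2)[1/(2k-1) - 1/(2k+1)]
The series telescopes:
= (1/2)[1/123 - 1/175]
= 26/21525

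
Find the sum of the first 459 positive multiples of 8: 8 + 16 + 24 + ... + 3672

Factor out 8: = 8(1 + 2 + ... + 459) = 8 × n(n+1)/2
= 8 × 459×460/2
= 8 × 105570
= 844560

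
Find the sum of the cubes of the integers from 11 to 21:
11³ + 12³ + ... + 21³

Use ∑_{k=1}^{n} k³ = [n(n+1)/2]², then subtract the first 10 terms.
∑_{k=1}^{21} k³ = [21×22/2]² = 231² = 53361
∑_{k=1}^{10} k³ = [10×11/2]² = 55² = 3025
∑_{k=11}^{21} k³ = 53361 - 3025 = 50336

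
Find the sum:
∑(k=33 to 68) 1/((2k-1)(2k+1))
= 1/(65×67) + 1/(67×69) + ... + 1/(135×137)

Partial fractions: 1/((2k-1)(2k+1)) = (1/2)[1/(2k-1) - 1/(2k+1)]
The series telescopes:
= (1/2)[1/65 - 1/137]
= 36/8905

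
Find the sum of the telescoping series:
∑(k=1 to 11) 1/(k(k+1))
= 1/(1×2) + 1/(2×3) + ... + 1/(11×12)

Partial fractions: 1/(k(k+1)) = 1/k - 1/(k+1)
The series telescopes:
= (1/1 - 1/2) + (1/2 - 1/3) + ... + (1/11 - 1/12)
= 1/1 - 1/12
= 11/12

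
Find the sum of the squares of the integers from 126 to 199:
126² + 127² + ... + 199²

Use ∑_{k=1}^{n} k² = n(n+1)(2n+1)/6, then subtract the first 125 terms.
∑_{k=1}^{199} k² = 199×200×399/6 = 2646700
∑_{k=1}^{125} k² = 125×126×251/6 = 658875
∑_{k=126}^{199} k² = 2646700 - 658875 = 1987825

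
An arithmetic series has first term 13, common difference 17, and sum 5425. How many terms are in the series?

Using S = n/2 × [2a + (n-1)d]
5425 = n/2 × [2(13) + (n-1)(17)]
5425 = n/2 × [26 + 17n - 17]
10850 = n × [9 + 17n]
17n² + (9)n - 10850 = 0
Discriminant: Δ = (9)² - 4(17)(-10850) = 81 + 737800 = 737881
√Δ = 859
n = [-(9) + √Δ] / (2·17) = (-9 + 859) / 34 = 850 / 34 = 25
(The negative root is discarded since n must be a positive integer.)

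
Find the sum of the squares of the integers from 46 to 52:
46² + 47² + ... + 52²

Use ∑_{k=1}^{n} k² = n(n+1)(2n+1)/6, then subtract the first 45 terms.
∑_{k=1}^{52} k² = 52×53×105/6 = 48230
∑_{k=1}^{45} k² = 45×46×91/6 = 31395
∑_{k=46}^{52} k² = 48230 - 31395 = 16835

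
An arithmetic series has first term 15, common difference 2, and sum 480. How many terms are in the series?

Using S = n/2 × [2a + (n-1)d]
480 = n/2 × [2(15) + (n-1)(2)]
480 = n/2 × [30 + 2n - 2]
960 = n × [28 + 2n]
2n² + (28)n - 960 = 0
Discriminant: Δ = (28)² - 4(2)(-960) = 784 + 7680 = 8464
√Δ = 92
n = [-(28) + √Δ] / (2·2) = (-28 + 92) / 4 = 64 / 4 = 16
(The negative root is discarded since n must be a positive integer.)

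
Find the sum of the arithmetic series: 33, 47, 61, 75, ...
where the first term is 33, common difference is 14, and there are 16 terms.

Sₙ = n/2 × (first + last)
Last term = a + (n-1)d = 33 + (16-1)×14 = 243
S_16 = 16/2 × (33 + 243)
S_16 = 16/2 × 276 = 2208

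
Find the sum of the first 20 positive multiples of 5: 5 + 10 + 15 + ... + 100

Factor out 5: = 5(1 + 2 + ... + 20) = 5 × n(n+1)/2
= 5 × 20×21/2
= 5 × 210
= 1050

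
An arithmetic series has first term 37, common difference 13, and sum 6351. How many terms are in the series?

Using S = n/2 × [2a + (n-1)d]
6351 = n/2 × [2(37) + (n-1)(13)]
6351 = n/2 × [74 + 13n - 13]
12702 = n × [61 + 13n]
13n² + (61)n - 12702 = 0
Discriminant: Δ = (61)² - 4(13)(-12702) = 3721 + 660504 = 664225
√Δ = 815
n = [-(61) + √Δ] / (2·13) = (-61 + 815) / 26 = 754 / 26 = 29
(The negative root is discarded since n must be a positive integer.)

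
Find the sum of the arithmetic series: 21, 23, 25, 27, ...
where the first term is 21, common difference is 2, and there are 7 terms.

Sₙ = n/2 × (first + last)
Last term = a + (n-1)d = 21 + (7-1)×2 = 33
S_7 = 7/2 × (21 + 33)
S_7 = 7/2 × 54 = 189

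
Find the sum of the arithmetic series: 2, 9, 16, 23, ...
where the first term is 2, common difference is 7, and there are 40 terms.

Sₙ = n/2 × (first + last)
Last term = a + (n-1)d = 2 + (40-1)×7 = 275
S_40 = 40/2 × (2 + 275)
S_40 = 40/2 × 277 = 5540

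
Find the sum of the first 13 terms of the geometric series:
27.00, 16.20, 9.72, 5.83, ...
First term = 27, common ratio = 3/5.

Sₙ = a(1 - rⁿ) / (1 - r)
S_13 = 27(1 - (3/5)^13) / (1 - (3/5))
S_13 = 27(1 - (1594323/1220703125)) / (2/5)
S_13 = 16457968827/244140625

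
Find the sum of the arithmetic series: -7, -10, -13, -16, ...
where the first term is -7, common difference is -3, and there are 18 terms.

Sₙ = n/2 × (first + last)
Last term = a + (n-1)d = -7 + (18-1)×(-3) = -58
S_18 = 18/2 × (-7 + (-58))
S_18 = 18/2 × (-65) = -585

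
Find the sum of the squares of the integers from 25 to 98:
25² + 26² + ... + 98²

Use ∑_{k=1}^{n} k² = n(n+1)(2n+1)/6, then subtract the first 24 terms.
∑_{k=1}^{98} k² = 98×99×197/6 = 318549
∑_{k=1}^{24} k² = 24×25×49/6 = 4900
∑_{k=25}^{98} k² = 318549 - 4900 = 313649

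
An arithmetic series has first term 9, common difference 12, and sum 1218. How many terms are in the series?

Using S = n/2 × [2a + (n-1)d]
1218 = n/2 × [2(9) + (n-1)(12)]
1218 = n/2 × [18 + 12n - 12]
2436 = n × [6 + 12n]
12n² + (6)n - 2436 = 0
Discriminant: Δ = (6)² - 4(12)(-2436) = 36 + 116928 = 116964
√Δ = 342
n = [-(6) + √Δ] / (2·12) = (-6 + 342) / 24 = 336 / 24 = 14
(The negative root is discarded since n must be a positive integer.)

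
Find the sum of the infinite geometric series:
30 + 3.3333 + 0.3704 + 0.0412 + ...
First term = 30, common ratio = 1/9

For |r| < 1, S = a / (1 - r)
S = 30 / (1 - (1/9))
S = 30 / (8/9)
S = 135/4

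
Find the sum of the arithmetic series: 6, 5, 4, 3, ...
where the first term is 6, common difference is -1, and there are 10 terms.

Sₙ = n/2 × (first + last)
Last term = a + (n-1)d = 6 + (10-1)×(-1) = -3
S_10 = 10/2 × (6 + (-3))
S_10 = 10/2 × 3 = 15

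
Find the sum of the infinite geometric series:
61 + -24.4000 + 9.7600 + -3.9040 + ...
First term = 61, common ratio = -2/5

For |r| < 1, S = a / (1 - r)
S = 61 / (1 - (-2/5))
S = 61 / (7/5)
S = 305/7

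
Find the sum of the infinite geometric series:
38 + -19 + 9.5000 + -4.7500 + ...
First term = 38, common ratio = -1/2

For |r| < 1, S = a / (1 - r)
S = 38 / (1 - (-1/2))
S = 38 / (3/2)
S = 76/3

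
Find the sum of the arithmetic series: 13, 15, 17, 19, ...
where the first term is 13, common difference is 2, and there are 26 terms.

Sₙ = n/2 × (first + last)
Last term = a + (n-1)d = 13 + (26-1)×2 = 63
S_26 = 26/2 × (13 + 63)
S_26 = 26/2 × 76 = 988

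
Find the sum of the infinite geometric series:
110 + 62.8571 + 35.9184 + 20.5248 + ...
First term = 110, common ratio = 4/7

For |r| < 1, S = a / (1 - r)
S = 110 / (1 - (4/7))
S = 110 / (3/7)
S = 770/3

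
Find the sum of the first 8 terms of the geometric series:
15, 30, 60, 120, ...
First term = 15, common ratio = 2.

Sₙ = a(1 - rⁿ) / (1 - r)
S_8 = 15(1 - 2^8) / (1 - 2)
S_8 = 15(1 - 256) / (-1)
S_8 = 3825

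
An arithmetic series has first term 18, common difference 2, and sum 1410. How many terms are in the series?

Using S = n/2 × [2a + (n-1)d]
1410 = n/2 × [2(18) + (n-1)(2)]
1410 = n/2 × [36 + 2n - 2]
2820 = n × [34 + 2n]
2n² + (34)n - 2820 = 0
Discriminant: Δ = (34)² - 4(2)(-2820) = 1156 + 22560 = 23716
√Δ = 154
n = [-(34) + √Δ] / (2·2) = (-34 + 154) / 4 = 120 / 4 = 30
(The negative root is discarded since n must be a positive integer.)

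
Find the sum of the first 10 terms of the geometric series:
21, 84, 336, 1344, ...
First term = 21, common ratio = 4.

Sₙ = a(1 - rⁿ) / (1 - r)
S_10 = 21(1 - 4^10) / (1 - 4)
S_10 = 21(1 - 1048576) / (-3)
S_10 = 7340025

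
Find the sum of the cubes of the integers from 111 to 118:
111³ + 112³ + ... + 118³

Use ∑_{k=1}^{n} k³ = [n(n+1)/2]², then subtract the first 110 terms.
∑_{k=1}^{118} k³ = [118×119/2]² = 7021² = 49294441
∑_{k=1}^{110} k³ = [110×111/2]² = 6105² = 37271025
∑_{k=111}^{118} k³ = 49294441 - 37271025 = 12023416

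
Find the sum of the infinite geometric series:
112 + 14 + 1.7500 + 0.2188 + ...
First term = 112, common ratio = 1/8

For |r| < 1, S = a / (1 - r)
S = 112 / (1 - (1/8))
S = 112 / (7/8)
S = 128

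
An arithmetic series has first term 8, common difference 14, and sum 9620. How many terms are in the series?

Using S = n/2 × [2a + (n-1)d]
9620 = n/2 × [2(8) + (n-1)(14)]
9620 = n/2 × [16 + 14n - 14]
19240 = n × [2 + 14n]
14n² + (2)n - 19240 = 0
Discriminant: Δ = (2)² - 4(14)(-19240) = 4 + 1077440 = 1077444
√Δ = 1038
n = [-(2) + √Δ] / (2·14) = (-2 + 1038) / 28 = 1036 / 28 = 37
(The negative root is discarded since n must be a positive integer.)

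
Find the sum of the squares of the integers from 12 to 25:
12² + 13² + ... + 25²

Use ∑_{k=1}^{n} k² = n(n+1)(2n+1)/6, then subtract the first 11 terms.
∑_{k=1}^{25} k² = 25×26×51/6 = 5525
∑_{k=1}^{11} k² = 11×12×23/6 = 506
∑_{k=12}^{25} k² = 5525 - 506 = 5019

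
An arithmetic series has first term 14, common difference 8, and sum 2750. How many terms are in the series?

Using S = n/2 × [2a + (n-1)d]
2750 = n/2 × [2(14) + (n-1)(8)]
2750 = n/2 × [28 + 8n - 8]
5500 = n × [20 + 8n]
8n² + (20)n - 5500 = 0
Discriminant: Δ = (20)² - 4(8)(-5500) = 400 + 176000 = 176400
√Δ = 420
n = [-(20) + √Δ] / (2·8) = (-20 + 420) / 16 = 400 / 16 = 25
(The negative root is discarded since n must be a positive integer.)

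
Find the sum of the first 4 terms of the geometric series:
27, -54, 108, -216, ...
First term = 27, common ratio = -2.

Sₙ = a(1 - rⁿ) / (1 - r)
S_4 = 27(1 - (-2)^4) / (1 - (-2))
S_4 = 27(1 - 16) / (3)
S_4 = -135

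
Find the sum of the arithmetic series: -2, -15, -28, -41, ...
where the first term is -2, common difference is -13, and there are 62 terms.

Sₙ = n/2 × (first + last)
Last term = a + (n-1)d = -2 + (62-1)×(-13) = -795
S_62 = 62/2 × (-2 + (-795))
S_62 = 62/2 × (-797) = -24707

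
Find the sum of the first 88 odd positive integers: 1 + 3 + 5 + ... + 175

Sum of first n odd numbers = n²
= 88²
= 7744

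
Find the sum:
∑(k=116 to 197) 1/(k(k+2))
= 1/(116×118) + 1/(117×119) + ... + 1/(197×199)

Partial fractions: 1/(k(k+2)) = (1/2)[1/k - 1/(k+2)]
Telescoping leaves the first two and last two terms:
= (1/2)[1/116 + 1/117 - 1/198 - 1/199]
= 23411/6602024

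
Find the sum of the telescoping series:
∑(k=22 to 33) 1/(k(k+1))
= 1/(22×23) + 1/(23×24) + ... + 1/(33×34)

Partial fractions: 1/(k(k+1)) = 1/k - 1/(k+1)
The series telescopes:
= (1/22 - 1/23) + (1/23 - 1/24) + ... + (1/33 - 1/34)
= 1/22 - 1/34
= 3/187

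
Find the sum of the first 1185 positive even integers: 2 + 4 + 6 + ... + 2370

Sum of first n even numbers = n(n+1)
= 1185×1186
= 1405410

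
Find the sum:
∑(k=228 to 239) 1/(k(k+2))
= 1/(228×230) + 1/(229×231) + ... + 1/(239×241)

Partial fractions: 1/(k(k+2)) = (1/2)[1/k - 1/(k+2)]
Telescoping leaves the first two and last two terms:
= (1/2)[1/228 + 1/229 - 1/240 - 1/241]
= 109909/503323680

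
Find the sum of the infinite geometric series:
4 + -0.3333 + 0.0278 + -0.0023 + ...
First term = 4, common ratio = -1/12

For |r| < 1, S = a / (1 - r)
S = 4 / (1 - (-1/12))
S = 4 / (13/12)
S = 48/13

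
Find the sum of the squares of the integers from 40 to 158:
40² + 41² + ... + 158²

Use ∑_{k=1}^{n} k² = n(n+1)(2n+1)/6, then subtract the first 39 terms.
∑_{k=1}^{158} k² = 158×159×317/6 = 1327279
∑_{k=1}^{39} k² = 39×40×79/6 = 20540
∑_{k=40}^{158} k² = 1327279 - 20540 = 1306739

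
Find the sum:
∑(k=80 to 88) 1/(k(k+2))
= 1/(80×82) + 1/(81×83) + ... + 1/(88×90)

Partial fractions: 1/(k(k+2)) = (1/2)[1/k - 1/(k+2)]
Telescoping leaves the first two and last two terms:
= (1/2)[1/80 + 1/81 - 1/89 - 1/90]
= 1441/1153440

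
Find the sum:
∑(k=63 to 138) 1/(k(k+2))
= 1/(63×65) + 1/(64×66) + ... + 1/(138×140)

Partial fractions: 1/(k(k+2)) = (1/2)[1/k - 1/(k+2)]
Telescoping leaves the first two and last two terms:
= (1/2)[1/63 + 1/64 - 1/139 - 1/140]
= 48089/5604480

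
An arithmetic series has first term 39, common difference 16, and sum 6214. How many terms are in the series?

Using S = n/2 × [2a + (n-1)d]
6214 = n/2 × [2(39) + (n-1)(16)]
6214 = n/2 × [78 + 16n - 16]
12428 = n × [62 + 16n]
16n² + (62)n - 12428 = 0
Discriminant: Δ = (62)² - 4(16)(-12428) = 3844 + 795392 = 799236
√Δ = 894
n = [-(62) + √Δ] / (2·16) = (-62 + 894) / 32 = 832 / 32 = 26
(The negative root is discarded since n must be a positive integer.)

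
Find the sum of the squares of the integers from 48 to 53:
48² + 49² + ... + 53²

Use ∑_{k=1}^{n} k² = n(n+1)(2n+1)/6, then subtract the first 47 terms.
∑_{k=1}^{53} k² = 53×54×107/6 = 51039
∑_{k=1}^{47} k² = 47×48×95/6 = 35720
∑_{k=48}^{53} k² = 51039 - 35720 = 15319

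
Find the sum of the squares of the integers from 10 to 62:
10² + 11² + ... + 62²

Use ∑_{k=1}^{n} k² = n(n+1)(2n+1)/6, then subtract the first 9 terms.
∑_{k=1}^{62} k² = 62×63×125/6 = 81375
∑_{k=1}^{9} k² = 9×10×19/6 = 285
∑_{k=10}^{62} k² = 81375 - 285 = 81090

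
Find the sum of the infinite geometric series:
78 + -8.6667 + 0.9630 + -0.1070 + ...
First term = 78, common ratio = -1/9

For |r| < 1, S = a / (1 - r)
S = 78 / (1 - (-1/9))
S = 78 / (10/9)
S = 351/5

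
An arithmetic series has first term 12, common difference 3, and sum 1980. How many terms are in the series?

Using S = n/2 × [2a + (n-1)d]
1980 = n/2 × [2(12) + (n-1)(3)]
1980 = n/2 × [24 + 3n - 3]
3960 = n × [21 + 3n]
3n² + (21)n - 3960 = 0
Discriminant: Δ = (21)² - 4(3)(-3960) = 441 + 47520 = 47961
√Δ = 219
n = [-(21) + √Δ] / (2·3) = (-21 + 219) / 6 = 198 / 6 = 33
(The negative root is discarded since n must be a positive integer.)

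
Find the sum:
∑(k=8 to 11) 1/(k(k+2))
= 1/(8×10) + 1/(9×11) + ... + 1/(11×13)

Partial fractions: 1/(k(k+2)) = (1/2)[1/k - 1/(k+2)]
Telescoping leaves the first two and last two terms:
= (1/2)[1/8 + 1/9 - 1/12 - 1/13]
= 71/1872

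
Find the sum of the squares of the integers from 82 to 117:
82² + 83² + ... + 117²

Use ∑_{k=1}^{n} k² = n(n+1)(2n+1)/6, then subtract the first 81 terms.
∑_{k=1}^{117} k² = 117×118×235/6 = 540735
∑_{k=1}^{81} k² = 81×82×163/6 = 180441
∑_{k=82}^{117} k² = 540735 - 180441 = 360294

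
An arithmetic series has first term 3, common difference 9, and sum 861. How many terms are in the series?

Using S = n/2 × [2a + (n-1)d]
861 = n/2 × [2(3) + (n-1)(9)]
861 = n/2 × [6 + 9n - 9]
1722 = n × [-3 + 9n]
9n² + (-3)n - 1722 = 0
Discriminant: Δ = (-3)² - 4(9)(-1722) = 9 + 61992 = 62001
√Δ = 249
n = [-(-3) + √Δ] / (2·9) = (3 + 249) / 18 = 252 / 18 = 14
(The negative root is discarded since n must be a positive integer.)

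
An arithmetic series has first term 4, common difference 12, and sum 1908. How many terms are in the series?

Using S = n/2 × [2a + (n-1)d]
1908 = n/2 × [2(4) + (n-1)(12)]
1908 = n/2 × [8 + 12n - 12]
3816 = n × [-4 + 12n]
12n² + (-4)n - 3816 = 0
Discriminant: Δ = (-4)² - 4(12)(-3816) = 16 + 183168 = 183184
√Δ = 428
n = [-(-4) + √Δ] / (2·12) = (4 + 428) / 24 = 432 / 24 = 18
(The negative root is discarded since n must be a positive integer.)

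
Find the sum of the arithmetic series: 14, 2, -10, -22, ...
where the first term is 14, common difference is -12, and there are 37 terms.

Sₙ = n/2 × (first + last)
Last term = a + (n-1)d = 14 + (37-1)×(-12) = -418
S_37 = 37/2 × (14 + (-418))
S_37 = 37/2 × (-404) = -7474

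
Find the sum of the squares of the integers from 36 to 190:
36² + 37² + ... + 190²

Use ∑_{k=1}^{n} k² = n(n+1)(2n+1)/6, then subtract the first 35 terms.
∑_{k=1}^{190} k² = 190×191×381/6 = 2304415
∑_{k=1}^{35} k² = 35×36×71/6 = 14910
∑_{k=36}^{190} k² = 2304415 - 14910 = 2289505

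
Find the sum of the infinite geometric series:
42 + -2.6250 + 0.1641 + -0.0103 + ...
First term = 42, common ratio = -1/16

For |r| < 1, S = a / (1 - r)
S = 42 / (1 - (-1/16))
S = 42 / (17/16)
S = 672/17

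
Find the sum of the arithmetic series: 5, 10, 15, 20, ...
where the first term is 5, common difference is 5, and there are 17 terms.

Sₙ = n/2 × (first + last)
Last term = a + (n-1)d = 5 + (17-1)×5 = 85
S_17 = 17/2 × (5 + 85)
S_17 = 17/2 × 90 = 765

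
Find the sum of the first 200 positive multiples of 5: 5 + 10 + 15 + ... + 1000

Factor out 5: = 5(1 + 2 + ... + 200) = 5 × n(n+1)/2
= 5 × 200×201/2
= 5 × 20100
= 100500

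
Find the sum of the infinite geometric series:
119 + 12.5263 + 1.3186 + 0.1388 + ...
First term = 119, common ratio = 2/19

For |r| < 1, S = a / (1 - r)
S = 119 / (1 - (2/19))
S = 119 / (17/19)
S = 133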